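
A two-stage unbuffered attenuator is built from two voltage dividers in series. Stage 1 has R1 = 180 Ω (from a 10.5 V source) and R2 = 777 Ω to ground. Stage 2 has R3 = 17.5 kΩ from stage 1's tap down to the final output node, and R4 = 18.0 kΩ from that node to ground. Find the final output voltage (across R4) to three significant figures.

Stage 2 presents R3+R4 = 35500 Ω as a load on stage 1's tap.
Stage 1's lower leg becomes R2‖(R3+R4) = 760.4 Ω, so V_mid = 10.5 × 760.4/940.4 = 8.490 V.
Stage 2 is itself unloaded: V_out = V_mid × R4/(R3+R4) = 8.490 × 18000/35500 = 4.30 V.

V_out ≈ 4.30 V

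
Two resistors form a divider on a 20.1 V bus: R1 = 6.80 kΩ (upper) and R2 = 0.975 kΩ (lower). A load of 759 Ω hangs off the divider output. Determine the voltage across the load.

V_out ≈ 1.19 V

The load sits in parallel with R2: R2‖R_L = (975 × 759) / (975 + 759) = 426.8 Ω.
V_out = 20.1 × 426.8 / (6800 + 426.8) = 20.1 × 426.8/7227 = 1.19 V.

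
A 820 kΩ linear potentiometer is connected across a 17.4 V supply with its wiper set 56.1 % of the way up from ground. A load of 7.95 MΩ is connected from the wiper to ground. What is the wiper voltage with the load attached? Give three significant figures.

V ≈ 9.52 V

The wiper splits the pot into (1−α)R = 360.0 kΩ above and αR = 460.0 kΩ below.
Lower section ‖ load = 434.9 kΩ.
V_wiper = 17.4 × 434.9/(360.0 + 434.9) = 9.52 V.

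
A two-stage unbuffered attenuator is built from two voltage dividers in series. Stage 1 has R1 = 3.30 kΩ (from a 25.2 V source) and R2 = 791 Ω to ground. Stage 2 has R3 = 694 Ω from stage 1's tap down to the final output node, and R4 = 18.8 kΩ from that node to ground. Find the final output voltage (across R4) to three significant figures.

Stage 2 presents R3+R4 = 19490 Ω as a load on stage 1's tap.
Stage 1's lower leg becomes R2‖(R3+R4) = 760.2 Ω, so V_mid = 25.2 × 760.2/4060 = 4.718 V.
Stage 2 is itself unloaded: V_out = V_mid × R4/(R3+R4) = 4.718 × 18800/19490 = 4.55 V.

V_out ≈ 4.55 V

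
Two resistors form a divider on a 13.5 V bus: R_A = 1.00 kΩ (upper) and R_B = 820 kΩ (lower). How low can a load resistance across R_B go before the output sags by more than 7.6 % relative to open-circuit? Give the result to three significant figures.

R_L(min) ≈ 12.1 kΩ

Output resistance R_th = R_A‖R_B = (1000 × 820000)/821000 = 998.8 Ω.
The fractional drop is R_th/(R_th + R_L); requiring this ≤ 0.0760 gives R_L ≥ R_th(1/0.0760 − 1) = 998.8 × 12.16 = 12.1 kΩ.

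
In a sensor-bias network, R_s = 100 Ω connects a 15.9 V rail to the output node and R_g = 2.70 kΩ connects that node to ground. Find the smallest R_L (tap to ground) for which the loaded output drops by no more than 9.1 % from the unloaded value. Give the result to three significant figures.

Output resistance R_th = R_s‖R_g = (100 × 2700)/2800 = 96.43 Ω.
The fractional drop is R_th/(R_th + R_L); requiring this ≤ 0.0910 gives R_L ≥ R_th(1/0.0910 − 1) = 96.43 × 9.989 = 963 Ω.

R_L(min) ≈ 963 Ω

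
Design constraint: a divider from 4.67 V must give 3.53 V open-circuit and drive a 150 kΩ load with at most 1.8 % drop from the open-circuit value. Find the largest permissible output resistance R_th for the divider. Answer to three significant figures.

R_th ≤ 2.75 kΩ

Loading drop = R_th/(R_th + R_L) ≤ 0.0180, so R_th ≤ R_L · ε/(1−ε) = 150 kΩ × 0.0180/0.9820 = 2.75 kΩ.
(Any R1, R2 with R2/(R1+R2) = 0.756 and R1‖R2 ≤ 2.75 kΩ will meet the spec.)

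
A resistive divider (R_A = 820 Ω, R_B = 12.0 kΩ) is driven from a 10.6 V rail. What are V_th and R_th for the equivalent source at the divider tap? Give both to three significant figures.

V_th is the open-circuit tap voltage: 10.6 × 12000/(820 + 12000) = 9.92 V.
With the supply zeroed, R_A and R_B appear in parallel from the tap: R_th = R_A‖R_B = (820 × 12000)/12820 = 768 Ω.

V_th = 9.92 V, R_th = 768 Ω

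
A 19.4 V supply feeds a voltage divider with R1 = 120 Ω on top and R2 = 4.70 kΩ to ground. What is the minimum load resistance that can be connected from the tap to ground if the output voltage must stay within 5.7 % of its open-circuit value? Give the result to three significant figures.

Output resistance R_th = R1‖R2 = (120 × 4700)/4820 = 117.0 Ω.
The fractional drop is R_th/(R_th + R_L); requiring this ≤ 0.0570 gives R_L ≥ R_th(1/0.0570 − 1) = 117.0 × 16.54 = 1.94 kΩ.

R_L(min) ≈ 1.94 kΩ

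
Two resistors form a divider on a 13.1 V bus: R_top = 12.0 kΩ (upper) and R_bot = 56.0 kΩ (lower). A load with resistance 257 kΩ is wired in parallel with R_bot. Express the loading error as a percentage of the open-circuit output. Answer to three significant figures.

The divider's output (Thévenin) resistance is R_top‖R_bot = 9.882 kΩ.
Fractional drop under load = R_th/(R_th + R_L) = 9.882 / (9.882 + 257) = 0.03703.
So the output falls by 3.70 %.

3.70 %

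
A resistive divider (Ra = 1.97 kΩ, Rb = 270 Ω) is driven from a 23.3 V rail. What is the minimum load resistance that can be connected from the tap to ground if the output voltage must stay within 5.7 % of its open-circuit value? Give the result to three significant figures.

Output resistance R_th = Ra‖Rb = (1970 × 270)/2240 = 237.5 Ω.
The fractional drop is R_th/(R_th + R_L); requiring this ≤ 0.0570 gives R_L ≥ R_th(1/0.0570 − 1) = 237.5 × 16.54 = 3.93 kΩ.

R_L(min) ≈ 3.93 kΩ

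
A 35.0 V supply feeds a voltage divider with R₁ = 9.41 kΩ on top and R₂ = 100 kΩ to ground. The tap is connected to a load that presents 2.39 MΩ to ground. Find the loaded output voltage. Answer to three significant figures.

V_out ≈ 31.9 V

The load sits in parallel with R₂: R₂‖R_L = (100 × 2390) / (100 + 2390) = 95.98 kΩ.
V_out = 35.0 × 95.98 / (9.41 + 95.98) = 35.0 × 95.98/105.4 = 31.9 V.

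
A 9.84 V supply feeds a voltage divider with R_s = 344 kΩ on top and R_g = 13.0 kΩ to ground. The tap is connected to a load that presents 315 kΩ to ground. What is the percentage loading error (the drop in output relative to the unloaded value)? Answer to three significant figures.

The divider's output (Thévenin) resistance is R_s‖R_g = 12.53 kΩ.
Fractional drop under load = R_th/(R_th + R_L) = 12.53 / (12.53 + 315) = 0.03825.
So the output falls by 3.82 %.

3.82 %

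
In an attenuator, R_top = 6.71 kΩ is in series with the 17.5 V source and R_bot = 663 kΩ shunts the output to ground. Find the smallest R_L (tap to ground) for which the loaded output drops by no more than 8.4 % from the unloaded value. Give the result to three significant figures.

Output resistance R_th = R_top‖R_bot = (6.71 × 663)/669.7 = 6.643 kΩ.
The fractional drop is R_th/(R_th + R_L); requiring this ≤ 0.0840 gives R_L ≥ R_th(1/0.0840 − 1) = 6.643 × 10.90 = 72.4 kΩ.

R_L(min) ≈ 72.4 kΩ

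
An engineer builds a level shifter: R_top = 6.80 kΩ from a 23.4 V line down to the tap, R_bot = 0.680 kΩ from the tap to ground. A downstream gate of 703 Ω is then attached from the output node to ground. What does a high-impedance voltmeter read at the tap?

The load sits in parallel with R_bot: R_bot‖R_L = (680 × 703) / (680 + 703) = 345.7 Ω.
V_out = 23.4 × 345.7 / (6800 + 345.7) = 23.4 × 345.7/7146 = 1.13 V.

V_out ≈ 1.13 V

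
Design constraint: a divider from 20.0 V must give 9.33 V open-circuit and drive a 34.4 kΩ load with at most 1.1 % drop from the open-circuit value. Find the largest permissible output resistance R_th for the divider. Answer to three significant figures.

Loading drop = R_th/(R_th + R_L) ≤ 0.0110, so R_th ≤ R_L · ε/(1−ε) = 34.4 kΩ × 0.0110/0.9890 = 383 Ω.

R_th ≤ 383 Ω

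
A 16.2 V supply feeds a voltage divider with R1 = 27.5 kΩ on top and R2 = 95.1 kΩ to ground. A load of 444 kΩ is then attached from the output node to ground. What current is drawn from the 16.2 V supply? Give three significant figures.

R2‖R_L = 78.32 kΩ, so the source sees R1 + R2‖R_L = 105.8 kΩ.
I = 16.2 V / 105.8 kΩ = 0.153 mA.

I ≈ 0.153 mA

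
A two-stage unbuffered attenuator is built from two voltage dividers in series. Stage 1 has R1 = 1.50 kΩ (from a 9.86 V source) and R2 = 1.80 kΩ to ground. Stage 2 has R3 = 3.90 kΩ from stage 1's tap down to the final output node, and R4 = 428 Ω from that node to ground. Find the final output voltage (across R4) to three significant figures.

V_out ≈ 0.447 V

Stage 2 presents R3+R4 = 4328 Ω as a load on stage 1's tap.
Stage 1's lower leg becomes R2‖(R3+R4) = 1271 Ω, so V_mid = 9.86 × 1271/2771 = 4.523 V.
Stage 2 is itself unloaded: V_out = V_mid × R4/(R3+R4) = 4.523 × 428/4328 = 0.447 V.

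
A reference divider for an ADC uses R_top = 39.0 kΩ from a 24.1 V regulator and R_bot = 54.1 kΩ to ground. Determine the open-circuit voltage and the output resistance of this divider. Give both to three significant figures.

V_th is the open-circuit tap voltage: 24.1 × 54.1/(39.0 + 54.1) = 14.0 V.
With the supply zeroed, R_top and R_bot appear in parallel from the tap: R_th = R_top‖R_bot = (39.0 × 54.1)/93.10 = 22.7 kΩ.

V_th = 14.0 V, R_th = 22.7 kΩ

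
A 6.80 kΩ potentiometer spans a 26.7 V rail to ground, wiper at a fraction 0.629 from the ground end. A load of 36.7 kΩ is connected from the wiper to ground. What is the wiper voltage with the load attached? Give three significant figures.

The wiper splits the pot into (1−α)R = 2.523 kΩ above and αR = 4.277 kΩ below.
Lower section ‖ load = 3.831 kΩ.
V_wiper = 26.7 × 3.831/(2.523 + 3.831) = 16.1 V.

V ≈ 16.1 V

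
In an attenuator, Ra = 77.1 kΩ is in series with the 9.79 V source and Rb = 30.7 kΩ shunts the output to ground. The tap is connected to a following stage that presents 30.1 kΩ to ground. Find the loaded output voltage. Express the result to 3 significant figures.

The load sits in parallel with Rb: Rb‖R_L = (30.7 × 30.1) / (30.7 + 30.1) = 15.20 kΩ.
V_out = 9.79 × 15.20 / (77.1 + 15.20) = 9.79 × 15.20/92.30 = 1.61 V.

V_out ≈ 1.61 V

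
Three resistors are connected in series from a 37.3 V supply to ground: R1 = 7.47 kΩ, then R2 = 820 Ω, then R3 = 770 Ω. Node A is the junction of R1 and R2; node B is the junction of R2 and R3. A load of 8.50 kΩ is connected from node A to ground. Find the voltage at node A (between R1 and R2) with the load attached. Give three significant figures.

Below node A the series string R2+R3 = 1590 Ω sits in parallel with the 8500 Ω load: 1339 Ω.
V_A = 37.3 × 1339/(7470 + 1339) = 5.67 V.

V ≈ 5.67 V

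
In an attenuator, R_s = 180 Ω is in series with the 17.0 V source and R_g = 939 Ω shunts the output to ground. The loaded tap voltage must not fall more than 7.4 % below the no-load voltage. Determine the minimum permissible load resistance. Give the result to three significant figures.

Output resistance R_th = R_s‖R_g = (180 × 939)/1119 = 151.0 Ω.
The fractional drop is R_th/(R_th + R_L); requiring this ≤ 0.0740 gives R_L ≥ R_th(1/0.0740 − 1) = 151.0 × 12.51 = 1.89 kΩ.

R_L(min) ≈ 1.89 kΩ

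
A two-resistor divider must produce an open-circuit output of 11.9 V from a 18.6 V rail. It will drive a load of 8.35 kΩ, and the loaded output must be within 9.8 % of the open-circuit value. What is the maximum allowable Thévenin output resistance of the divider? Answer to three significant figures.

R_th ≤ 907 Ω

Loading drop = R_th/(R_th + R_L) ≤ 0.0980, so R_th ≤ R_L · ε/(1−ε) = 8.35 kΩ × 0.0980/0.9020 = 907 Ω.
(Any R1, R2 with R2/(R1+R2) = 0.640 and R1‖R2 ≤ 907 Ω will meet the spec.)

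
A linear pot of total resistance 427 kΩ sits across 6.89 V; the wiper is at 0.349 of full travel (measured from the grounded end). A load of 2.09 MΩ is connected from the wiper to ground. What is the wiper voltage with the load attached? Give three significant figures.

V ≈ 2.30 V

The wiper splits the pot into (1−α)R = 278.0 kΩ above and αR = 149.0 kΩ below.
Lower section ‖ load = 139.1 kΩ.
V_wiper = 6.89 × 139.1/(278.0 + 139.1) = 2.30 V.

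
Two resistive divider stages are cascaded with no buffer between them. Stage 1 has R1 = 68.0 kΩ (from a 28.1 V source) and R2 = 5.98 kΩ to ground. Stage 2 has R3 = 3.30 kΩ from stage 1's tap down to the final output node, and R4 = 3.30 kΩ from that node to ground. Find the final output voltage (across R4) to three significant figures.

Stage 2 presents R3+R4 = 6.600 kΩ as a load on stage 1's tap.
Stage 1's lower leg becomes R2‖(R3+R4) = 3.137 kΩ, so V_mid = 28.1 × 3.137/71.14 = 1.239 V.
Stage 2 is itself unloaded: V_out = V_mid × R4/(R3+R4) = 1.239 × 3.30/6.600 = 0.620 V.

V_out ≈ 0.620 V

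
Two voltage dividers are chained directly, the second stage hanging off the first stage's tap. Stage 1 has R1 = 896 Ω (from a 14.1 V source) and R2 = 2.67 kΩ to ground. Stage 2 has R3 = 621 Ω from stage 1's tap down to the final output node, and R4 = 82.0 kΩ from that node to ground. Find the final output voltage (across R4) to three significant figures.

Stage 2 presents R3+R4 = 82620 Ω as a load on stage 1's tap.
Stage 1's lower leg becomes R2‖(R3+R4) = 2586 Ω, so V_mid = 14.1 × 2586/3482 = 10.47 V.
Stage 2 is itself unloaded: V_out = V_mid × R4/(R3+R4) = 10.47 × 82000/82620 = 10.4 V.

V_out ≈ 10.4 V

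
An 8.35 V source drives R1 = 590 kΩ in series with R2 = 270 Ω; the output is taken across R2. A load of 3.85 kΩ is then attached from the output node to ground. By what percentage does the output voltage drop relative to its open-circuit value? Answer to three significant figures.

The divider's output (Thévenin) resistance is R1‖R2 = 269.9 Ω.
Fractional drop under load = R_th/(R_th + R_L) = 269.9 / (269.9 + 3850) = 0.06551.
So the output falls by 6.55 %.

6.55 %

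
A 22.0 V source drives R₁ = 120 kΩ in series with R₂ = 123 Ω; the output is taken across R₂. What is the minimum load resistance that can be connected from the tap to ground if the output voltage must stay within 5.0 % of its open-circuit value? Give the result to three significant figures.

Output resistance R_th = R₁‖R₂ = (120000 × 123)/120100 = 122.9 Ω.
The fractional drop is R_th/(R_th + R_L); requiring this ≤ 0.0500 gives R_L ≥ R_th(1/0.0500 − 1) = 122.9 × 19.00 = 2.33 kΩ.

R_L(min) ≈ 2.33 kΩ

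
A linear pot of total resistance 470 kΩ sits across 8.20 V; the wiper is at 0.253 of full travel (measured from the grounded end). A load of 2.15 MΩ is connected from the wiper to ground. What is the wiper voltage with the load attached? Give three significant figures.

V ≈ 1.99 V

The wiper splits the pot into (1−α)R = 351.1 kΩ above and αR = 118.9 kΩ below.
Lower section ‖ load = 112.7 kΩ.
V_wiper = 8.20 × 112.7/(351.1 + 112.7) = 1.99 V.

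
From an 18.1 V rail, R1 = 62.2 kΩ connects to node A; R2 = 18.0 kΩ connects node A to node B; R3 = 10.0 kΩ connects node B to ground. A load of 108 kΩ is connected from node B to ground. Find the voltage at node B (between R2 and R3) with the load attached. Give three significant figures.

At node B, R3 is in parallel with the load: R3‖R_L = 9.153 kΩ.
Below node A the resistance is R2 + (R3‖R_L) = 27.15 kΩ, so V_A = 18.1 × 27.15/89.35 = 5.500 V.
Then V_B = V_A × (R3‖R_L)/(R2 + R3‖R_L) = 5.500 × 9.153/27.15 = 1.85 V.

V ≈ 1.85 V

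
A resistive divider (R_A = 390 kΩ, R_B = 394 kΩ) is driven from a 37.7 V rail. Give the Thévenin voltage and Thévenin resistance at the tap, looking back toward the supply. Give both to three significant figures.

V_th is the open-circuit tap voltage: 37.7 × 394/(390 + 394) = 18.9 V.
With the supply zeroed, R_A and R_B appear in parallel from the tap: R_th = R_A‖R_B = (390 × 394)/784.0 = 196 kΩ.

V_th = 18.9 V, R_th = 196 kΩ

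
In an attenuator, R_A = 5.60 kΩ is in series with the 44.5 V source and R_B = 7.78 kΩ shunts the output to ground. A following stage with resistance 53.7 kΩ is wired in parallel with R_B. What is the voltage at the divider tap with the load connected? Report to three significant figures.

The load sits in parallel with R_B: R_B‖R_L = (7.78 × 53.7) / (7.78 + 53.7) = 6.795 kΩ.
V_out = 44.5 × 6.795 / (5.60 + 6.795) = 44.5 × 6.795/12.40 = 24.4 V.

V_out ≈ 24.4 V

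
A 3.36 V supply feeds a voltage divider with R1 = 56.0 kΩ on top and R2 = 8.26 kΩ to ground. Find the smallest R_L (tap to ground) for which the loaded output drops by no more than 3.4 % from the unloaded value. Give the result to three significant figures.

Output resistance R_th = R1‖R2 = (56.0 × 8.26)/64.26 = 7.198 kΩ.
The fractional drop is R_th/(R_th + R_L); requiring this ≤ 0.0340 gives R_L ≥ R_th(1/0.0340 − 1) = 7.198 × 28.41 = 205 kΩ.

R_L(min) ≈ 205 kΩ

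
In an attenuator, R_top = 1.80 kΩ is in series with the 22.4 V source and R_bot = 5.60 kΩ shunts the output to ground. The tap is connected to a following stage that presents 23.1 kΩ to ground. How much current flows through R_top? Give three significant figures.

I ≈ 3.55 mA

R_bot‖R_L = 4.507 kΩ, so the source sees R_top + R_bot‖R_L = 6.307 kΩ.
I = 22.4 V / 6.307 kΩ = 3.55 mA.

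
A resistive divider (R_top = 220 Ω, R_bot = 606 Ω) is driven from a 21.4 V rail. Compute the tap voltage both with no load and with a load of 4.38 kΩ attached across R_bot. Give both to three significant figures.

Open-circuit: V = 21.4 × 606/(220 + 606) = 15.7 V.
With the load, R_bot becomes R_bot‖R_L = 532.3 Ω, so V = 21.4 × 532.3/752.3 = 15.1 V.

Unloaded: 15.7 V; loaded: 15.1 V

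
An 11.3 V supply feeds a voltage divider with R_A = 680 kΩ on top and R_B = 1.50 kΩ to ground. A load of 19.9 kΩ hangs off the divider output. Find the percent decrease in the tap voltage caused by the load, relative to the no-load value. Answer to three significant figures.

The divider's output (Thévenin) resistance is R_A‖R_B = 1.497 kΩ.
Fractional drop under load = R_th/(R_th + R_L) = 1.497 / (1.497 + 19.9) = 0.06995.
So the output falls by 6.99 %.

6.99 %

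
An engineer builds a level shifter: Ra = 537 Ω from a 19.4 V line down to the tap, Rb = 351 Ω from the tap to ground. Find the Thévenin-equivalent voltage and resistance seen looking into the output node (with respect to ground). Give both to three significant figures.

V_th is the open-circuit tap voltage: 19.4 × 351/(537 + 351) = 7.67 V.
With the supply zeroed, Ra and Rb appear in parallel from the tap: R_th = Ra‖Rb = (537 × 351)/888.0 = 212 Ω.

V_th = 7.67 V, R_th = 212 Ω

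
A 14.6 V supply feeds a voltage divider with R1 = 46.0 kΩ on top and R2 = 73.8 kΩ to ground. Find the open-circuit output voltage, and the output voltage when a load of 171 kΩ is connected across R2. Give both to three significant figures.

Open-circuit: V = 14.6 × 73.8/(46.0 + 73.8) = 8.99 V.
With the load, R2 becomes R2‖R_L = 51.55 kΩ, so V = 14.6 × 51.55/97.55 = 7.72 V.

Unloaded: 8.99 V; loaded: 7.72 V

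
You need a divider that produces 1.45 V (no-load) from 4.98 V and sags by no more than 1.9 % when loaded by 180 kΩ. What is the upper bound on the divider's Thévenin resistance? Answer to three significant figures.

R_th ≤ 3.49 kΩ

Loading drop = R_th/(R_th + R_L) ≤ 0.0190, so R_th ≤ R_L · ε/(1−ε) = 180 kΩ × 0.0190/0.9810 = 3.49 kΩ.
(Any R1, R2 with R2/(R1+R2) = 0.291 and R1‖R2 ≤ 3.49 kΩ will meet the spec.)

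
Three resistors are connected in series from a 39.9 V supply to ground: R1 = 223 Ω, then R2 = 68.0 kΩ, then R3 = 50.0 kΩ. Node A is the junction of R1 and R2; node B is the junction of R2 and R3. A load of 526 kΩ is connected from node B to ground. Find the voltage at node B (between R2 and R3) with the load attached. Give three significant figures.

V ≈ 16.0 V

At node B, R3 is in parallel with the load: R3‖R_L = 45660 Ω.
Below node A the resistance is R2 + (R3‖R_L) = 113700 Ω, so V_A = 39.9 × 113700/113900 = 39.82 V.
Then V_B = V_A × (R3‖R_L)/(R2 + R3‖R_L) = 39.82 × 45660/113700 = 16.0 V.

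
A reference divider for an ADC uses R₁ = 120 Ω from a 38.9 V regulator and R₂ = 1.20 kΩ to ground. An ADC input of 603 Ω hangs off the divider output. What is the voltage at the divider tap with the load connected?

The load sits in parallel with R₂: R₂‖R_L = (1200 × 603) / (1200 + 603) = 401.3 Ω.
V_out = 38.9 × 401.3 / (120 + 401.3) = 38.9 × 401.3/521.3 = 29.9 V.

V_out ≈ 29.9 V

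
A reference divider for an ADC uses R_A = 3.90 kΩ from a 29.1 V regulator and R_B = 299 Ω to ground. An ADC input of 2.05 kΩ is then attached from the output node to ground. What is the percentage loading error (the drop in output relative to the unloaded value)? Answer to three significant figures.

11.9 %

Unloaded V = 29.1 × 299/4199 = 2.0721 V.
Loaded: R_B‖R_L = 260.9 Ω, giving V = 29.1 × 260.9/4161 = 1.8249 V.
Drop = (2.0721 − 1.8249) / 2.0721 = 11.9 %.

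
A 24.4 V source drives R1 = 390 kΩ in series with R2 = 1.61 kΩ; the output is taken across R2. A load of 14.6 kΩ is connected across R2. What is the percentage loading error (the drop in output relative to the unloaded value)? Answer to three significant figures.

9.90 %

Unloaded V = 24.4 × 1.61/391.6 = 0.10031 V.
Loaded: R2‖R_L = 1.450 kΩ, giving V = 24.4 × 1.450/391.5 = 0.090388 V.
Drop = (0.10031 − 0.090388) / 0.10031 = 9.90 %.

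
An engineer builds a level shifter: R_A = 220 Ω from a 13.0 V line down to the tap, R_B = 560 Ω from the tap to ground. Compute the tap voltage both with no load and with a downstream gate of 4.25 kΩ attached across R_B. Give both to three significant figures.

Unloaded: 9.33 V; loaded: 9.00 V

Open-circuit: V = 13.0 × 560/(220 + 560) = 9.33 V.
With the load, R_B becomes R_B‖R_L = 494.8 Ω, so V = 13.0 × 494.8/714.8 = 9.00 V.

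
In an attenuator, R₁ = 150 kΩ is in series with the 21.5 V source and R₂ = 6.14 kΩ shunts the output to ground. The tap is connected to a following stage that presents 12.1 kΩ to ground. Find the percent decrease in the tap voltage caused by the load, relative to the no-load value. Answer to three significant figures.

The divider's output (Thévenin) resistance is R₁‖R₂ = 5.899 kΩ.
Fractional drop under load = R_th/(R_th + R_L) = 5.899 / (5.899 + 12.1) = 0.3277.
So the output falls by 32.8 %.

32.8 %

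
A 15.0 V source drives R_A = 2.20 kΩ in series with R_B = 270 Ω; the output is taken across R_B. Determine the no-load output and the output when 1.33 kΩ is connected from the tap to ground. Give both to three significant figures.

Unloaded: 1.64 V; loaded: 1.39 V

Open-circuit: V = 15.0 × 270/(2200 + 270) = 1.64 V.
With the load, R_B becomes R_B‖R_L = 224.4 Ω, so V = 15.0 × 224.4/2424 = 1.39 V.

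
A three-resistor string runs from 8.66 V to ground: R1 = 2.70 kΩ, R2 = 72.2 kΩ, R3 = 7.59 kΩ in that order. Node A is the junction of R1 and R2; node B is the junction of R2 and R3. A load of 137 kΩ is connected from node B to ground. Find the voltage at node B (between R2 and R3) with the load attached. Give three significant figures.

At node B, R3 is in parallel with the load: R3‖R_L = 7.192 kΩ.
Below node A the resistance is R2 + (R3‖R_L) = 79.39 kΩ, so V_A = 8.66 × 79.39/82.09 = 8.375 V.
Then V_B = V_A × (R3‖R_L)/(R2 + R3‖R_L) = 8.375 × 7.192/79.39 = 0.759 V.

V ≈ 0.759 V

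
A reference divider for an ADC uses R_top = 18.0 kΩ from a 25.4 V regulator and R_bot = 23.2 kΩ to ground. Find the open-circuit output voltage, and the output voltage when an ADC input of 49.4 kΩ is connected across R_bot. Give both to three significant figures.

Open-circuit: V = 25.4 × 23.2/(18.0 + 23.2) = 14.3 V.
With the load, R_bot becomes R_bot‖R_L = 15.79 kΩ, so V = 25.4 × 15.79/33.79 = 11.9 V.

Unloaded: 14.3 V; loaded: 11.9 V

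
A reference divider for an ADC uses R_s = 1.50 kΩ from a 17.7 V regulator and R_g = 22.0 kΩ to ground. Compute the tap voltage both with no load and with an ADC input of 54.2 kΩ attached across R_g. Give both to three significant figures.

Open-circuit: V = 17.7 × 22.0/(1.50 + 22.0) = 16.6 V.
With the load, R_g becomes R_g‖R_L = 15.65 kΩ, so V = 17.7 × 15.65/17.15 = 16.2 V.

Unloaded: 16.6 V; loaded: 16.2 V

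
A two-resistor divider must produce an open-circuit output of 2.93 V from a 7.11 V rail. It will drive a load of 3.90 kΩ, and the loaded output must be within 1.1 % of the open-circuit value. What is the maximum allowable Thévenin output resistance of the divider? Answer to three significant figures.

Loading drop = R_th/(R_th + R_L) ≤ 0.0110, so R_th ≤ R_L · ε/(1−ε) = 3.90 kΩ × 0.0110/0.9890 = 43.4 Ω.
(Any R1, R2 with R2/(R1+R2) = 0.412 and R1‖R2 ≤ 43.4 Ω will meet the spec.)

R_th ≤ 43.4 Ω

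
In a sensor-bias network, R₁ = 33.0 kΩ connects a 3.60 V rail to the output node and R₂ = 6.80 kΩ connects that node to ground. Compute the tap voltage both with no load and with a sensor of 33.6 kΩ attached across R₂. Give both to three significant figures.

Unloaded: 0.615 V; loaded: 0.527 V

Open-circuit: V = 3.60 × 6.80/(33.0 + 6.80) = 0.615 V.
With the load, R₂ becomes R₂‖R_L = 5.655 kΩ, so V = 3.60 × 5.655/38.66 = 0.527 V.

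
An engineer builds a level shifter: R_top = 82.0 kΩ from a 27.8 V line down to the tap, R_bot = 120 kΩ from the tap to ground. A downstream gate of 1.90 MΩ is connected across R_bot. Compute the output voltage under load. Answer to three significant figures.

V_out ≈ 16.1 V

The load sits in parallel with R_bot: R_bot‖R_L = (120 × 1900) / (120 + 1900) = 112.9 kΩ.
V_out = 27.8 × 112.9 / (82.0 + 112.9) = 27.8 × 112.9/194.9 = 16.1 V.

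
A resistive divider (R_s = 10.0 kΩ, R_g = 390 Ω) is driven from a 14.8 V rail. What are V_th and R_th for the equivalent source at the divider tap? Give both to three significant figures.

V_th = 0.556 V, R_th = 375 Ω

V_th is the open-circuit tap voltage: 14.8 × 390/(10000 + 390) = 0.556 V.
With the supply zeroed, R_s and R_g appear in parallel from the tap: R_th = R_s‖R_g = (10000 × 390)/10390 = 375 Ω.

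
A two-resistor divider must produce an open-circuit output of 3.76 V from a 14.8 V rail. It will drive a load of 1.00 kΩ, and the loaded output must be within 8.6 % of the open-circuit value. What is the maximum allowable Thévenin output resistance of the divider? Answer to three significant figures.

Loading drop = R_th/(R_th + R_L) ≤ 0.0860, so R_th ≤ R_L · ε/(1−ε) = 1.00 kΩ × 0.0860/0.9140 = 94.1 Ω.

R_th ≤ 94.1 Ω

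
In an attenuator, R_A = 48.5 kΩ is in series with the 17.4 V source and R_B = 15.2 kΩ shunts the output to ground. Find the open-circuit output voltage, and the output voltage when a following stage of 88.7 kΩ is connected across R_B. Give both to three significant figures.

Open-circuit: V = 17.4 × 15.2/(48.5 + 15.2) = 4.15 V.
With the load, R_B becomes R_B‖R_L = 12.98 kΩ, so V = 17.4 × 12.98/61.48 = 3.67 V.

Unloaded: 4.15 V; loaded: 3.67 V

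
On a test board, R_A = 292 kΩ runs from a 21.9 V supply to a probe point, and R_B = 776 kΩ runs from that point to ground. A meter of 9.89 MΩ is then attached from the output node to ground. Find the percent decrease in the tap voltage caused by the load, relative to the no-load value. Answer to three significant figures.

2.10 %

The divider's output (Thévenin) resistance is R_A‖R_B = 212.2 kΩ.
Fractional drop under load = R_th/(R_th + R_L) = 212.2 / (212.2 + 9890) = 0.02100.
So the output falls by 2.10 %.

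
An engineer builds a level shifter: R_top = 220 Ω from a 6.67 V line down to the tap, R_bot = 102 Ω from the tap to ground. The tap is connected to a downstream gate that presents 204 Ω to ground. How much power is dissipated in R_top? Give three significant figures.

P ≈ 118 mW

Total resistance from the source is R_top + (R_bot‖R_L) = 288.0 Ω, so I = 6.67/288.0 Ω = 23.16 mA.
P = I²·R_top = (23.16 mA)² × 220 Ω = 118 mW.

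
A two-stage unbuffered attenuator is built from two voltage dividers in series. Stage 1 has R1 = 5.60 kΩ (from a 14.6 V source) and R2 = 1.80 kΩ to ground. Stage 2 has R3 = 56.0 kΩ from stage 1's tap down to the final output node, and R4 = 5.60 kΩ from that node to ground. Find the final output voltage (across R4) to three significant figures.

V_out ≈ 0.316 V

Stage 2 presents R3+R4 = 61.60 kΩ as a load on stage 1's tap.
Stage 1's lower leg becomes R2‖(R3+R4) = 1.749 kΩ, so V_mid = 14.6 × 1.749/7.349 = 3.475 V.
Stage 2 is itself unloaded: V_out = V_mid × R4/(R3+R4) = 3.475 × 5.60/61.60 = 0.316 V.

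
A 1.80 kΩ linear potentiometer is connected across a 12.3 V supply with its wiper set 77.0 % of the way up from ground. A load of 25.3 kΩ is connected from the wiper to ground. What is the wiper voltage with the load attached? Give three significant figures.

The wiper splits the pot into (1−α)R = 414.0 Ω above and αR = 1386 Ω below.
Lower section ‖ load = 1314 Ω.
V_wiper = 12.3 × 1314/(414.0 + 1314) = 9.35 V.

V ≈ 9.35 V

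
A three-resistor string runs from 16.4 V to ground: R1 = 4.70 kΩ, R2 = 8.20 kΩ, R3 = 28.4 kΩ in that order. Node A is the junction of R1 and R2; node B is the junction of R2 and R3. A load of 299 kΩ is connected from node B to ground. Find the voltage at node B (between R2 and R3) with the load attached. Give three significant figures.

At node B, R3 is in parallel with the load: R3‖R_L = 25.94 kΩ.
Below node A the resistance is R2 + (R3‖R_L) = 34.14 kΩ, so V_A = 16.4 × 34.14/38.84 = 14.42 V.
Then V_B = V_A × (R3‖R_L)/(R2 + R3‖R_L) = 14.42 × 25.94/34.14 = 11.0 V.

V ≈ 11.0 V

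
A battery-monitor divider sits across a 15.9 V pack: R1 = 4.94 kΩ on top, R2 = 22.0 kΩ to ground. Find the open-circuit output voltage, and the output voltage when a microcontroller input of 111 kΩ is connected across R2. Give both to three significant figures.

Open-circuit: V = 15.9 × 22.0/(4.94 + 22.0) = 13.0 V.
With the load, R2 becomes R2‖R_L = 18.36 kΩ, so V = 15.9 × 18.36/23.30 = 12.5 V.

Unloaded: 13.0 V; loaded: 12.5 V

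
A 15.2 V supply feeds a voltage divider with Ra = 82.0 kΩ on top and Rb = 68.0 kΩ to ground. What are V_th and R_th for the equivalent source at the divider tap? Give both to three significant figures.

V_th = 6.89 V, R_th = 37.2 kΩ

V_th is the open-circuit tap voltage: 15.2 × 68.0/(82.0 + 68.0) = 6.89 V.
With the supply zeroed, Ra and Rb appear in parallel from the tap: R_th = Ra‖Rb = (82.0 × 68.0)/150.0 = 37.2 kΩ.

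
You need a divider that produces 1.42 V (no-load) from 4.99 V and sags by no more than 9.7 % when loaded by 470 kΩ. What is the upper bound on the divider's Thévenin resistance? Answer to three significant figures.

R_th ≤ 50.5 kΩ

Loading drop = R_th/(R_th + R_L) ≤ 0.0970, so R_th ≤ R_L · ε/(1−ε) = 470 kΩ × 0.0970/0.9030 = 50.5 kΩ.
(Any R1, R2 with R2/(R1+R2) = 0.285 and R1‖R2 ≤ 50.5 kΩ will meet the spec.)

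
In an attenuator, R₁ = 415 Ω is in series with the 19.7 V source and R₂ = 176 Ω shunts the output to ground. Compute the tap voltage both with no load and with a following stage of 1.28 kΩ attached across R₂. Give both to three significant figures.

Unloaded: 5.87 V; loaded: 5.35 V

Open-circuit: V = 19.7 × 176/(415 + 176) = 5.87 V.
With the load, R₂ becomes R₂‖R_L = 154.7 Ω, so V = 19.7 × 154.7/569.7 = 5.35 V.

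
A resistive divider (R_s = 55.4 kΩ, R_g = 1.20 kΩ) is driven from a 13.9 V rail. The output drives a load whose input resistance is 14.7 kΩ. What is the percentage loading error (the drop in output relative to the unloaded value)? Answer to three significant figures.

The divider's output (Thévenin) resistance is R_s‖R_g = 1.175 kΩ.
Fractional drop under load = R_th/(R_th + R_L) = 1.175 / (1.175 + 14.7) = 0.07399.
So the output falls by 7.40 %.

7.40 %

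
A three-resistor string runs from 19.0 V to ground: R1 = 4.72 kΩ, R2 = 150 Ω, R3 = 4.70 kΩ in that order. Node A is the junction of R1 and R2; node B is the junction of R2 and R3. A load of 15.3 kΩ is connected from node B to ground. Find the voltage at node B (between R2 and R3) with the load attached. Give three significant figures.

At node B, R3 is in parallel with the load: R3‖R_L = 3596 Ω.
Below node A the resistance is R2 + (R3‖R_L) = 3746 Ω, so V_A = 19.0 × 3746/8466 = 8.406 V.
Then V_B = V_A × (R3‖R_L)/(R2 + R3‖R_L) = 8.406 × 3596/3746 = 8.07 V.

V ≈ 8.07 V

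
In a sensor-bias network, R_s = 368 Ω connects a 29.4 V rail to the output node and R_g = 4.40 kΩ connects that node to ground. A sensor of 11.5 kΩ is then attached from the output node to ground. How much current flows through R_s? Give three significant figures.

R_g‖R_L = 3182 Ω, so the source sees R_s + R_g‖R_L = 3550 Ω.
I = 29.4 V / 3550 Ω = 8.28 mA.

I ≈ 8.28 mA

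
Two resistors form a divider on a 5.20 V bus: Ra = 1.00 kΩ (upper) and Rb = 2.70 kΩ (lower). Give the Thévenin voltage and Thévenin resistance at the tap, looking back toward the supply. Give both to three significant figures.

V_th = 3.79 V, R_th = 730 Ω

V_th is the open-circuit tap voltage: 5.20 × 2.70/(1.00 + 2.70) = 3.79 V.
With the supply zeroed, Ra and Rb appear in parallel from the tap: R_th = Ra‖Rb = (1.00 × 2.70)/3.700 = 730 Ω.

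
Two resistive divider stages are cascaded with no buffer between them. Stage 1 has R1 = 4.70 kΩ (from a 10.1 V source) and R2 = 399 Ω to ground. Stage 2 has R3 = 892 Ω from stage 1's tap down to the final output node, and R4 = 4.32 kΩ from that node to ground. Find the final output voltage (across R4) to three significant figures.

Stage 2 presents R3+R4 = 5212 Ω as a load on stage 1's tap.
Stage 1's lower leg becomes R2‖(R3+R4) = 370.6 Ω, so V_mid = 10.1 × 370.6/5071 = 0.7382 V.
Stage 2 is itself unloaded: V_out = V_mid × R4/(R3+R4) = 0.7382 × 4320/5212 = 0.612 V.

V_out ≈ 0.612 V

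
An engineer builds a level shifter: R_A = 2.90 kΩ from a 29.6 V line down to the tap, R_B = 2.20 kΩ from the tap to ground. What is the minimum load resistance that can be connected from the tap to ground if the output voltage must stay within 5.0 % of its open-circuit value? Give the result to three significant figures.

R_L(min) ≈ 23.8 kΩ

Output resistance R_th = R_A‖R_B = (2.90 × 2.20)/5.100 = 1.251 kΩ.
The fractional drop is R_th/(R_th + R_L); requiring this ≤ 0.0500 gives R_L ≥ R_th(1/0.0500 − 1) = 1.251 × 19.00 = 23.8 kΩ.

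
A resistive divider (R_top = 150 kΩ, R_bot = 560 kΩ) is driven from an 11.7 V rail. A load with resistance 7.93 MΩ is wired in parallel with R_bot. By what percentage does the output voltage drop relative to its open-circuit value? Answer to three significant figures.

The divider's output (Thévenin) resistance is R_top‖R_bot = 118.3 kΩ.
Fractional drop under load = R_th/(R_th + R_L) = 118.3 / (118.3 + 7930) = 0.01470.
So the output falls by 1.47 %.

1.47 %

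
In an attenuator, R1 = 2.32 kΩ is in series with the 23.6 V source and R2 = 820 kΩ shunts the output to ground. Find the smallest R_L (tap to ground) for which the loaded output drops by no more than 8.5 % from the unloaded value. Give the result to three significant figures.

R_L(min) ≈ 24.9 kΩ

Output resistance R_th = R1‖R2 = (2.32 × 820)/822.3 = 2.313 kΩ.
The fractional drop is R_th/(R_th + R_L); requiring this ≤ 0.0850 gives R_L ≥ R_th(1/0.0850 − 1) = 2.313 × 10.76 = 24.9 kΩ.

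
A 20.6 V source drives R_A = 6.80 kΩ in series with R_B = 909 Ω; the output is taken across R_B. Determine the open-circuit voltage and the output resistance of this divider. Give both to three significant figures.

V_th is the open-circuit tap voltage: 20.6 × 909/(6800 + 909) = 2.43 V.
With the supply zeroed, R_A and R_B appear in parallel from the tap: R_th = R_A‖R_B = (6800 × 909)/7709 = 802 Ω.

V_th = 2.43 V, R_th = 802 Ω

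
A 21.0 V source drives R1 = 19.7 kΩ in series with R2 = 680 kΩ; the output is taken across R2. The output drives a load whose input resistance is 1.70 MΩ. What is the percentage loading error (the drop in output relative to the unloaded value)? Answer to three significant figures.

1.11 %

The divider's output (Thévenin) resistance is R1‖R2 = 19.15 kΩ.
Fractional drop under load = R_th/(R_th + R_L) = 19.15 / (19.15 + 1700) = 0.01114.
So the output falls by 1.11 %.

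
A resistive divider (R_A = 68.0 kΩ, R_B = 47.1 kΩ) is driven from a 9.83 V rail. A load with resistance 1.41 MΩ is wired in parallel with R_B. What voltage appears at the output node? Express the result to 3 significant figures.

V_out ≈ 3.94 V

The load sits in parallel with R_B: R_B‖R_L = (47.1 × 1410) / (47.1 + 1410) = 45.58 kΩ.
V_out = 9.83 × 45.58 / (68.0 + 45.58) = 9.83 × 45.58/113.6 = 3.94 V.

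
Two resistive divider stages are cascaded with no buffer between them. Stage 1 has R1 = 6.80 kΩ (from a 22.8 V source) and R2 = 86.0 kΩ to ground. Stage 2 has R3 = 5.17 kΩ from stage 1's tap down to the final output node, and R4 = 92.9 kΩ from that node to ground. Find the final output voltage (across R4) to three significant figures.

V_out ≈ 18.8 V

Stage 2 presents R3+R4 = 98.07 kΩ as a load on stage 1's tap.
Stage 1's lower leg becomes R2‖(R3+R4) = 45.82 kΩ, so V_mid = 22.8 × 45.82/52.62 = 19.85 V.
Stage 2 is itself unloaded: V_out = V_mid × R4/(R3+R4) = 19.85 × 92.9/98.07 = 18.8 V.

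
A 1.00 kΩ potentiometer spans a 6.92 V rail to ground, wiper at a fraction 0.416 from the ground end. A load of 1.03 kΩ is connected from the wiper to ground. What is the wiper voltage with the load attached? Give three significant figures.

V ≈ 2.33 V

The wiper splits the pot into (1−α)R = 584.0 Ω above and αR = 416.0 Ω below.
Lower section ‖ load = 296.3 Ω.
V_wiper = 6.92 × 296.3/(584.0 + 296.3) = 2.33 V.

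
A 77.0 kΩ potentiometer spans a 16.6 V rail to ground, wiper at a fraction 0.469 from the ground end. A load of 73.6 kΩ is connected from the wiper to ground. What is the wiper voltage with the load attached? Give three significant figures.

V ≈ 6.18 V

The wiper splits the pot into (1−α)R = 40.89 kΩ above and αR = 36.11 kΩ below.
Lower section ‖ load = 24.23 kΩ.
V_wiper = 16.6 × 24.23/(40.89 + 24.23) = 6.18 V.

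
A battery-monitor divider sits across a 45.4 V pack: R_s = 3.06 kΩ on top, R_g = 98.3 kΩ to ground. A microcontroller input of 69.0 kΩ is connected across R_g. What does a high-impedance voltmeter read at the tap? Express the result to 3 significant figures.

V_out ≈ 42.2 V

The load sits in parallel with R_g: R_g‖R_L = (98.3 × 69.0) / (98.3 + 69.0) = 40.54 kΩ.
V_out = 45.4 × 40.54 / (3.06 + 40.54) = 45.4 × 40.54/43.60 = 42.2 V.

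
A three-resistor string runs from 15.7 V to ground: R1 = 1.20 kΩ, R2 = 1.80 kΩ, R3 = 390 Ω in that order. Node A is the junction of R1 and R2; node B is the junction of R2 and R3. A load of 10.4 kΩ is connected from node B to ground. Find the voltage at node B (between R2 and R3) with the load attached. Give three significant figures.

V ≈ 1.75 V

At node B, R3 is in parallel with the load: R3‖R_L = 375.9 Ω.
Below node A the resistance is R2 + (R3‖R_L) = 2176 Ω, so V_A = 15.7 × 2176/3376 = 10.12 V.
Then V_B = V_A × (R3‖R_L)/(R2 + R3‖R_L) = 10.12 × 375.9/2176 = 1.75 V.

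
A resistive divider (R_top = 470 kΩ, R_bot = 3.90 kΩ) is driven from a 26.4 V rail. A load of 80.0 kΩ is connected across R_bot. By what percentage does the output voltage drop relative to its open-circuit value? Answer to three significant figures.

The divider's output (Thévenin) resistance is R_top‖R_bot = 3.868 kΩ.
Fractional drop under load = R_th/(R_th + R_L) = 3.868 / (3.868 + 80.0) = 0.04612.
So the output falls by 4.61 %.

4.61 %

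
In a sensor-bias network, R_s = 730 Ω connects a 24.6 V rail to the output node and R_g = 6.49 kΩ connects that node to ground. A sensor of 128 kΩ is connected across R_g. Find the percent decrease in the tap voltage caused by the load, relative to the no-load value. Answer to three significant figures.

The divider's output (Thévenin) resistance is R_s‖R_g = 656.2 Ω.
Fractional drop under load = R_th/(R_th + R_L) = 656.2 / (656.2 + 128000) = 0.005100.
So the output falls by 0.510 %.

0.510 %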